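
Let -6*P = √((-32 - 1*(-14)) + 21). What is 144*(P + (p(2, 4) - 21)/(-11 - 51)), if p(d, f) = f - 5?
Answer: 1584/31 - 24*√3 ≈ 9.5276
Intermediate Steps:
p(d, f) = -5 + f
P = -√3/6 (P = -√((-32 - 1*(-14)) + 21)/6 = -√((-32 + 14) + 21)/6 = -√(-18 + 21)/6 = -√3/6 ≈ -0.28868)
144*(P + (p(2, 4) - 21)/(-11 - 51)) = 144*(-√3/6 + ((-5 + 4) - 21)/(-11 - 51)) = 144*(-√3/6 + (-1 - 21)/(-62)) = 144*(-√3/6 - 22*(-1/62)) = 144*(-√3/6 + 11/31) = 144*(11/31 - √3/6) = 1584/31 - 24*√3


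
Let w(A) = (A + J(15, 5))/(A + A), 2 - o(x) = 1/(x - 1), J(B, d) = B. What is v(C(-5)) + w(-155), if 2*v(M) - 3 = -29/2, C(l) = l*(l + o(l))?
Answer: -657/124 ≈ -5.2984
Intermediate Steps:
o(x) = 2 - 1/(-1 + x) (o(x) = 2 - 1/(x - 1) = 2 - 1/(-1 + x))
C(l) = l*(l + (-3 + 2*l)/(-1 + l))
w(A) = (15 + A)/(2*A) (w(A) = (A + 15)/(A + A) = (15 + A)/((2*A)) = (15 + A)*(1/(2*A)) = (15 + A)/(2*A))
v(M) = -23/4 (v(M) = 3/2 + (-29/2)/2 = 3/2 + (-29*½)/2 = 3/2 + (½)*(-29/2) = 3/2 - 29/4 = -23/4)
v(C(-5)) + w(-155) = -23/4 + (½)*(15 - 155)/(-155) = -23/4 + (½)*(-1/155)*(-140) = -23/4 + 14/31 = -657/124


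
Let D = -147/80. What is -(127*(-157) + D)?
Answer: 1595267/80 ≈ 19941.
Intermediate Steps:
D = -147/80 (D = -147*1/80 = -147/80 ≈ -1.8375)
-(127*(-157) + D) = -(127*(-157) - 147/80) = -(-19939 - 147/80) = -1*(-1595267/80) = 1595267/80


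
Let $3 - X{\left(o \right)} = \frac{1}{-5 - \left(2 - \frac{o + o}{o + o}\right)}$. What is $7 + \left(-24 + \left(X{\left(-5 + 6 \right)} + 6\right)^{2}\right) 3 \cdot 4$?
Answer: $\frac{2182}{3} \approx 727.33$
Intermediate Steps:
$X{\left(o \right)} = \frac{19}{6}$ ($X{\left(o \right)} = 3 - \frac{1}{-5 - \left(2 - \frac{o + o}{o + o}\right)} = 3 - \frac{1}{-5 - \left(2 - \frac{2 o}{2 o}\right)} = 3 - \frac{1}{-5 + \left(2 o \frac{1}{2 o} - 2\right)} = 3 - \frac{1}{-5 + \left(1 - 2\right)} = 3 - \frac{1}{-5 - 1} = 3 - \frac{1}{-6} = 3 - - \frac{1}{6} = 3 + \frac{1}{6} = \frac{19}{6}$)
$7 + \left(-24 + \left(X{\left(-5 + 6 \right)} + 6\right)^{2}\right) 3 \cdot 4 = 7 + \left(-24 + \left(\frac{19}{6} + 6\right)^{2}\right) 3 \cdot 4 = 7 + \left(-24 + \left(\frac{55}{6}\right)^{2}\right) 12 = 7 + \left(-24 + \frac{3025}{36}\right) 12 = 7 + \frac{2161}{36} \cdot 12 = 7 + \frac{2161}{3} = \frac{2182}{3}$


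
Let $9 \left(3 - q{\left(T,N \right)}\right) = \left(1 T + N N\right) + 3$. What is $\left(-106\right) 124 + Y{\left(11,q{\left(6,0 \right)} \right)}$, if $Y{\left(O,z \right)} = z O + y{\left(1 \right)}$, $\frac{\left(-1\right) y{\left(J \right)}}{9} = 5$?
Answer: $-13167$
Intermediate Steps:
$y{\left(J \right)} = -45$ ($y{\left(J \right)} = \left(-9\right) 5 = -45$)
$q{\left(T,N \right)} = \frac{8}{3} - \frac{T}{9} - \frac{N^{2}}{9}$ ($q{\left(T,N \right)} = 3 - \frac{\left(1 T + N N\right) + 3}{9} = 3 - \frac{\left(T + N^{2}\right) + 3}{9} = 3 - \frac{3 + T + N^{2}}{9} = 3 - \left(\frac{1}{3} + \frac{T}{9} + \frac{N^{2}}{9}\right) = \frac{8}{3} - \frac{T}{9} - \frac{N^{2}}{9}$)
$Y{\left(O,z \right)} = -45 + O z$ ($Y{\left(O,z \right)} = z O - 45 = O z - 45 = -45 + O z$)
$\left(-106\right) 124 + Y{\left(11,q{\left(6,0 \right)} \right)} = \left(-106\right) 124 - \left(45 - 11 \left(\frac{8}{3} - \frac{2}{3} - \frac{0^{2}}{9}\right)\right) = -13144 - \left(45 - 11 \left(\frac{8}{3} - \frac{2}{3} - 0\right)\right) = -13144 - \left(45 - 11 \left(\frac{8}{3} - \frac{2}{3} + 0\right)\right) = -13144 + \left(-45 + 11 \cdot 2\right) = -13144 + \left(-45 + 22\right) = -13144 - 23 = -13167$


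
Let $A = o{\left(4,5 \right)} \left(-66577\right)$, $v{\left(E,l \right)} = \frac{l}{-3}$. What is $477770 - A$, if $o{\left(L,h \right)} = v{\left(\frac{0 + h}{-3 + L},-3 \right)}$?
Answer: $544347$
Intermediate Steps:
$v{\left(E,l \right)} = - \frac{l}{3}$ ($v{\left(E,l \right)} = l \left(- \frac{1}{3}\right) = - \frac{l}{3}$)
$o{\left(L,h \right)} = 1$ ($o{\left(L,h \right)} = \left(- \frac{1}{3}\right) \left(-3\right) = 1$)
$A = -66577$ ($A = 1 \left(-66577\right) = -66577$)
$477770 - A = 477770 - -66577 = 477770 + 66577 = 544347$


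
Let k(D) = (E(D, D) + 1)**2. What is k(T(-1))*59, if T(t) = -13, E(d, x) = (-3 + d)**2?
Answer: 3896891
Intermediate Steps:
k(D) = (1 + (-3 + D)**2)**2 (k(D) = ((-3 + D)**2 + 1)**2 = (1 + (-3 + D)**2)**2)
k(T(-1))*59 = (1 + (-3 - 13)**2)**2*59 = (1 + (-16)**2)**2*59 = (1 + 256)**2*59 = 257**2*59 = 66049*59 = 3896891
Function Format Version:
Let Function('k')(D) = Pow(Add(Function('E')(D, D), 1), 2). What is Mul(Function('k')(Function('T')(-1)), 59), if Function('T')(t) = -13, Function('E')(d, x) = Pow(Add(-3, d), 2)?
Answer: 3896891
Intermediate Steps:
Function('k')(D) = Pow(Add(1, Pow(Add(-3, D), 2)), 2) (Function('k')(D) = Pow(Add(Pow(Add(-3, D), 2), 1), 2) = Pow(Add(1, Pow(Add(-3, D), 2)), 2))
Mul(Function('k')(Function('T')(-1)), 59) = Mul(Pow(Add(1, Pow(Add(-3, -13), 2)), 2), 59) = Mul(Pow(Add(1, Pow(-16, 2)), 2), 59) = Mul(Pow(Add(1, 256), 2), 59) = Mul(Pow(257, 2), 59) = Mul(66049, 59) = 3896891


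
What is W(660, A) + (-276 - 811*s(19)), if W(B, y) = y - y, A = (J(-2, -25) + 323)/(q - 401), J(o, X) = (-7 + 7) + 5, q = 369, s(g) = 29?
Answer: -23795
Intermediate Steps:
J(o, X) = 5 (J(o, X) = 0 + 5 = 5)
A = -41/4 (A = (5 + 323)/(369 - 401) = 328/(-32) = 328*(-1/32) = -41/4 ≈ -10.250)
W(B, y) = 0
W(660, A) + (-276 - 811*s(19)) = 0 + (-276 - 811*29) = 0 + (-276 - 23519) = 0 - 23795 = -23795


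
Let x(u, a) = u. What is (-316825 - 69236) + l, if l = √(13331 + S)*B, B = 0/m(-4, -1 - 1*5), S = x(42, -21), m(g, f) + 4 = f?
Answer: -386061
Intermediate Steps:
m(g, f) = -4 + f
S = 42
B = 0 (B = 0/(-4 + (-1 - 1*5)) = 0/(-4 + (-1 - 5)) = 0/(-4 - 6) = 0/(-10) = 0*(-⅒) = 0)
l = 0 (l = √(13331 + 42)*0 = √13373*0 = 0)
(-316825 - 69236) + l = (-316825 - 69236) + 0 = -386061 + 0 = -386061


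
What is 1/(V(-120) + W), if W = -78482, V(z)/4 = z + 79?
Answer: -1/78646 ≈ -1.2715e-5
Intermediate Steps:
V(z) = 316 + 4*z (V(z) = 4*(z + 79) = 4*(79 + z) = 316 + 4*z)
1/(V(-120) + W) = 1/((316 + 4*(-120)) - 78482) = 1/((316 - 480) - 78482) = 1/(-164 - 78482) = 1/(-78646) = -1/78646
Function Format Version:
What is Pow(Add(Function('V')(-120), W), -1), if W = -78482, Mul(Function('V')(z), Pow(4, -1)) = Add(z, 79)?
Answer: Rational(-1, 78646) ≈ -1.2715e-5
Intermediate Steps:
Function('V')(z) = Add(316, Mul(4, z)) (Function('V')(z) = Mul(4, Add(z, 79)) = Mul(4, Add(79, z)) = Add(316, Mul(4, z)))
Pow(Add(Function('V')(-120), W), -1) = Pow(Add(Add(316, Mul(4, -120)), -78482), -1) = Pow(Add(Add(316, -480), -78482), -1) = Pow(Add(-164, -78482), -1) = Pow(-78646, -1) = Rational(-1, 78646)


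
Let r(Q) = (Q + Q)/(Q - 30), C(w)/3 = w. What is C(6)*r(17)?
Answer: -612/13 ≈ -47.077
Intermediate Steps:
C(w) = 3*w
r(Q) = 2*Q/(-30 + Q) (r(Q) = (2*Q)/(-30 + Q) = 2*Q/(-30 + Q))
C(6)*r(17) = (3*6)*(2*17/(-30 + 17)) = 18*(2*17/(-13)) = 18*(2*17*(-1/13)) = 18*(-34/13) = -612/13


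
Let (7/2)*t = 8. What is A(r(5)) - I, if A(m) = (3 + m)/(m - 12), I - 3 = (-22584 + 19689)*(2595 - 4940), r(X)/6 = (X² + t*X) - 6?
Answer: -2701933211/398 ≈ -6.7888e+6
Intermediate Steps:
t = 16/7 (t = (2/7)*8 = 16/7 ≈ 2.2857)
r(X) = -36 + 6*X² + 96*X/7 (r(X) = 6*((X² + 16*X/7) - 6) = 6*(-6 + X² + 16*X/7) = -36 + 6*X² + 96*X/7)
I = 6788778 (I = 3 + (-22584 + 19689)*(2595 - 4940) = 3 - 2895*(-2345) = 3 + 6788775 = 6788778)
A(m) = (3 + m)/(-12 + m)
A(r(5)) - I = (3 + (-36 + 6*5² + (96/7)*5))/(-12 + (-36 + 6*5² + (96/7)*5)) - 1*6788778 = (3 + (-36 + 6*25 + 480/7))/(-12 + (-36 + 6*25 + 480/7)) - 6788778 = (3 + (-36 + 150 + 480/7))/(-12 + (-36 + 150 + 480/7)) - 6788778 = (3 + 1278/7)/(-12 + 1278/7) - 6788778 = (1299/7)/(1194/7) - 6788778 = (7/1194)*(1299/7) - 6788778 = 433/398 - 6788778 = -2701933211/398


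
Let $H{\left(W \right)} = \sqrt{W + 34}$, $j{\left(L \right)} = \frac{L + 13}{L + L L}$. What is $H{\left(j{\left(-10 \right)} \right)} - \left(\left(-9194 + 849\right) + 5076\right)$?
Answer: $3269 + \frac{\sqrt{30630}}{30} \approx 3274.8$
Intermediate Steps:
$j{\left(L \right)} = \frac{13 + L}{L + L^{2}}$
$H{\left(W \right)} = \sqrt{34 + W}$
$H{\left(j{\left(-10 \right)} \right)} - \left(\left(-9194 + 849\right) + 5076\right) = \sqrt{34 + \frac{13 - 10}{\left(-10\right) \left(1 - 10\right)}} - \left(\left(-9194 + 849\right) + 5076\right) = \sqrt{34 - \frac{1}{10} \frac{1}{-9} \cdot 3} - \left(-8345 + 5076\right) = \sqrt{34 - \left(- \frac{1}{90}\right) 3} - -3269 = \sqrt{34 + \frac{1}{30}} + 3269 = \sqrt{\frac{1021}{30}} + 3269 = \frac{\sqrt{30630}}{30} + 3269 = 3269 + \frac{\sqrt{30630}}{30}$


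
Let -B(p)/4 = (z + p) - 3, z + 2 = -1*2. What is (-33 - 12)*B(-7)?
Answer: -2520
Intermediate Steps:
z = -4 (z = -2 - 1*2 = -2 - 2 = -4)
B(p) = 28 - 4*p (B(p) = -4*((-4 + p) - 3) = -4*(-7 + p) = 28 - 4*p)
(-33 - 12)*B(-7) = (-33 - 12)*(28 - 4*(-7)) = -45*(28 + 28) = -45*56 = -2520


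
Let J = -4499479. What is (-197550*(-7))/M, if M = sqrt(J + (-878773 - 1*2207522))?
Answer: -98775*I*sqrt(7585774)/541841 ≈ -502.08*I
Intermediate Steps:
M = I*sqrt(7585774) (M = sqrt(-4499479 + (-878773 - 1*2207522)) = sqrt(-4499479 + (-878773 - 2207522)) = sqrt(-4499479 - 3086295) = sqrt(-7585774) = I*sqrt(7585774) ≈ 2754.2*I)
(-197550*(-7))/M = (-197550*(-7))/((I*sqrt(7585774))) = 1382850*(-I*sqrt(7585774)/7585774) = -98775*I*sqrt(7585774)/541841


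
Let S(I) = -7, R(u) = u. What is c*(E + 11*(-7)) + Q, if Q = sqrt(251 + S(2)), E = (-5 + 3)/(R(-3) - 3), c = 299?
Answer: -68770/3 + 2*sqrt(61) ≈ -22908.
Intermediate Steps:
E = 1/3 (E = (-5 + 3)/(-3 - 3) = -2/(-6) = -2*(-1/6) = 1/3 ≈ 0.33333)
Q = 2*sqrt(61) (Q = sqrt(251 - 7) = sqrt(244) = 2*sqrt(61) ≈ 15.620)
c*(E + 11*(-7)) + Q = 299*(1/3 + 11*(-7)) + 2*sqrt(61) = 299*(1/3 - 77) + 2*sqrt(61) = 299*(-230/3) + 2*sqrt(61) = -68770/3 + 2*sqrt(61)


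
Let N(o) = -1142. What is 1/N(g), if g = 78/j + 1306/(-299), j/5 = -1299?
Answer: -1/1142 ≈ -0.00087566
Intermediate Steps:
j = -6495 (j = 5*(-1299) = -6495)
g = -2835264/647335 (g = 78/(-6495) + 1306/(-299) = 78*(-1/6495) + 1306*(-1/299) = -26/2165 - 1306/299 = -2835264/647335 ≈ -4.3799)
1/N(g) = 1/(-1142) = -1/1142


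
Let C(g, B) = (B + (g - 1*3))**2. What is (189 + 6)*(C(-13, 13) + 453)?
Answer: 90090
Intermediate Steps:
C(g, B) = (-3 + B + g)**2 (C(g, B) = (B + (g - 3))**2 = (B + (-3 + g))**2 = (-3 + B + g)**2)
(189 + 6)*(C(-13, 13) + 453) = (189 + 6)*((-3 + 13 - 13)**2 + 453) = 195*((-3)**2 + 453) = 195*(9 + 453) = 195*462 = 90090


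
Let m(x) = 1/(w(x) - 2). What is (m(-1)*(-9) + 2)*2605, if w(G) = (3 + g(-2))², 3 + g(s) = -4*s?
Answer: 299575/62 ≈ 4831.9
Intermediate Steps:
g(s) = -3 - 4*s
w(G) = 64 (w(G) = (3 + (-3 - 4*(-2)))² = (3 + (-3 + 8))² = (3 + 5)² = 8² = 64)
m(x) = 1/62 (m(x) = 1/(64 - 2) = 1/62)
(m(-1)*(-9) + 2)*2605 = ((1/62)*(-9) + 2)*2605 = (-9/62 + 2)*2605 = (115/62)*2605 = 299575/62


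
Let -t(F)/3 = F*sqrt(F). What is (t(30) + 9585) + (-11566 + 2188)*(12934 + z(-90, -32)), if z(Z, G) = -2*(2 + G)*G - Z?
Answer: -104123727 - 90*sqrt(30) ≈ -1.0412e+8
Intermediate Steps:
t(F) = -3*F**(3/2) (t(F) = -3*F*sqrt(F) = -3*F**(3/2))
z(Z, G) = -Z - 2*G*(2 + G) (z(Z, G) = -2*G*(2 + G) - Z = -Z - 2*G*(2 + G))
(t(30) + 9585) + (-11566 + 2188)*(12934 + z(-90, -32)) = (-90*sqrt(30) + 9585) + (-11566 + 2188)*(12934 + (-1*(-90) - 4*(-32) - 2*(-32)**2)) = (-90*sqrt(30) + 9585) - 9378*(12934 + (90 + 128 - 2*1024)) = (-90*sqrt(30) + 9585) - 9378*(12934 + (90 + 128 - 2048)) = (9585 - 90*sqrt(30)) - 9378*(12934 - 1830) = (9585 - 90*sqrt(30)) - 9378*11104 = (9585 - 90*sqrt(30)) - 104133312 = -104123727 - 90*sqrt(30)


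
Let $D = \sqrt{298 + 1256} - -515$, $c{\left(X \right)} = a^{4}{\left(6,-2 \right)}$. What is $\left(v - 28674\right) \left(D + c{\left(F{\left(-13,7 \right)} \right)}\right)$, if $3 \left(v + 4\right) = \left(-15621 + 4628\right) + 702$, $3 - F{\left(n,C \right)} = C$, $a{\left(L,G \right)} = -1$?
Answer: $-16567900 - \frac{96325 \sqrt{1554}}{3} \approx -1.7834 \cdot 10^{7}$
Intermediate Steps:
$F{\left(n,C \right)} = 3 - C$
$v = - \frac{10303}{3}$ ($v = -4 + \frac{\left(-15621 + 4628\right) + 702}{3} = -4 + \frac{-10993 + 702}{3} = -4 + \frac{1}{3} \left(-10291\right) = -4 - \frac{10291}{3} = - \frac{10303}{3} \approx -3434.3$)
$c{\left(X \right)} = 1$ ($c{\left(X \right)} = \left(-1\right)^{4} = 1$)
$D = 515 + \sqrt{1554}$ ($D = \sqrt{1554} + 515 = 515 + \sqrt{1554} \approx 554.42$)
$\left(v - 28674\right) \left(D + c{\left(F{\left(-13,7 \right)} \right)}\right) = \left(- \frac{10303}{3} - 28674\right) \left(\left(515 + \sqrt{1554}\right) + 1\right) = - \frac{96325 \left(516 + \sqrt{1554}\right)}{3} = -16567900 - \frac{96325 \sqrt{1554}}{3}$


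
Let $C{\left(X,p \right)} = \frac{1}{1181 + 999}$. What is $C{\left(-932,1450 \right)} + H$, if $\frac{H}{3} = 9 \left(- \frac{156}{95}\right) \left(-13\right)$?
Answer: $\frac{4774727}{8284} \approx 576.38$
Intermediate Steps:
$C{\left(X,p \right)} = \frac{1}{2180}$
$H = \frac{54756}{95}$ ($H = 3 \cdot 9 \left(- \frac{156}{95}\right) \left(-13\right) = 3 \left(\left(- \frac{1404}{95}\right) \left(-13\right)\right) = 3 \cdot \frac{18252}{95} = \frac{54756}{95} \approx 576.38$)
$C{\left(-932,1450 \right)} + H = \frac{1}{2180} + \frac{54756}{95} = \frac{4774727}{8284}$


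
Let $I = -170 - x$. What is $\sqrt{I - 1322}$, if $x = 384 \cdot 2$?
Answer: $2 i \sqrt{565} \approx 47.539 i$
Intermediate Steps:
$x = 768$
$I = -938$ ($I = -170 - 768 = -938$)
$\sqrt{I - 1322} = \sqrt{-938 - 1322} = \sqrt{-2260} = 2 i \sqrt{565}$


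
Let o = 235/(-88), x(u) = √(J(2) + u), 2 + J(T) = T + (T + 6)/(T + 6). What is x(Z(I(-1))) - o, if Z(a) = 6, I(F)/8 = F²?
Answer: 235/88 + √7 ≈ 5.3162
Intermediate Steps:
I(F) = 8*F²
J(T) = -1 + T (J(T) = -2 + (T + (T + 6)/(T + 6)) = -2 + (T + (6 + T)/(6 + T)) = -2 + (T + 1) = -2 + (1 + T) = -1 + T)
x(u) = √(1 + u) (x(u) = √((-1 + 2) + u) = √(1 + u))
o = -235/88 (o = 235*(-1/88) = -235/88 ≈ -2.6705)
x(Z(I(-1))) - o = √(1 + 6) - 1*(-235/88) = √7 + 235/88 = 235/88 + √7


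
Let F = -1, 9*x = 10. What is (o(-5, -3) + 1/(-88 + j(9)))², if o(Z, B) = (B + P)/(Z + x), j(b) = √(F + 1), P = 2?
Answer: 573049/9486400 ≈ 0.060407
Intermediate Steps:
x = 10/9 (x = (⅑)*10 = 10/9 ≈ 1.1111)
j(b) = 0 (j(b) = √(-1 + 1) = √0 = 0)
o(Z, B) = (2 + B)/(10/9 + Z) (o(Z, B) = (B + 2)/(Z + 10/9) = (2 + B)/(10/9 + Z))
(o(-5, -3) + 1/(-88 + j(9)))² = (9*(2 - 3)/(10 + 9*(-5)) + 1/(-88 + 0))² = (9*(-1)/(10 - 45) + 1/(-88))² = (9*(-1)/(-35) - 1/88)² = (9*(-1/35)*(-1) - 1/88)² = (9/35 - 1/88)² = (757/3080)² = 573049/9486400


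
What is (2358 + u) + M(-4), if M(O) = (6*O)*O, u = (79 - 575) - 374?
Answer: 1584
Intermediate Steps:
u = -870 (u = -496 - 374 = -870)
M(O) = 6*O²
(2358 + u) + M(-4) = (2358 - 870) + 6*(-4)² = 1488 + 6*16 = 1488 + 96 = 1584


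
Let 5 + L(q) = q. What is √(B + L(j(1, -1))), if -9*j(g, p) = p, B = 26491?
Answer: 5*√9535/3 ≈ 162.75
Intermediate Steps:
j(g, p) = -p/9
L(q) = -5 + q
√(B + L(j(1, -1))) = √(26491 + (-5 - ⅑*(-1))) = √(26491 + (-5 + ⅑)) = √(26491 - 44/9) = √(238375/9) = 5*√9535/3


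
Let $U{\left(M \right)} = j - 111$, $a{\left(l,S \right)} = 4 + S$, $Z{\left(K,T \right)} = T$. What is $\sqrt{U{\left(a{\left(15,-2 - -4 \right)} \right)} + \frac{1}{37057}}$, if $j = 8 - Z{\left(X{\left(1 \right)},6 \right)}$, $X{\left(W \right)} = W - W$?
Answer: $\frac{2 i \sqrt{37420269771}}{37057} \approx 10.44 i$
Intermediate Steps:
$X{\left(W \right)} = 0$
$j = 2$ ($j = 8 - 6 = 2$)
$U{\left(M \right)} = -109$ ($U{\left(M \right)} = 2 - 111 = -109$)
$\sqrt{U{\left(a{\left(15,-2 - -4 \right)} \right)} + \frac{1}{37057}} = \sqrt{-109 + \frac{1}{37057}} = \sqrt{- \frac{4039212}{37057}} = \frac{2 i \sqrt{37420269771}}{37057}$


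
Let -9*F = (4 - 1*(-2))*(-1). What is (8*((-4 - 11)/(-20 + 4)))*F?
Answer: 5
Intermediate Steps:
F = ⅔ (F = -(4 - 1*(-2))*(-1)/9 = -(4 + 2)*(-1)/9 = -2*(-1)/3 = -⅑*(-6) = ⅔ ≈ 0.66667)
(8*((-4 - 11)/(-20 + 4)))*F = (8*((-4 - 11)/(-20 + 4)))*(⅔) = (8*(-15/(-16)))*(⅔) = (8*(-15*(-1/16)))*(⅔) = (8*(15/16))*(⅔) = (15/2)*(⅔) = 5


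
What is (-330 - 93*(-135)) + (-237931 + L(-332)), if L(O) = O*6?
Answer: -227698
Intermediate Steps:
L(O) = 6*O
(-330 - 93*(-135)) + (-237931 + L(-332)) = (-330 - 93*(-135)) + (-237931 + 6*(-332)) = (-330 + 12555) + (-237931 - 1992) = 12225 - 239923 = -227698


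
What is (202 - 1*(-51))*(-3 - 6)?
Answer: -2277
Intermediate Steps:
(202 - 1*(-51))*(-3 - 6) = (202 + 51)*(-9) = 253*(-9) = -2277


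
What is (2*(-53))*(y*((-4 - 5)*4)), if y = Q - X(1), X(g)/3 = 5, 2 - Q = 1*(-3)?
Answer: -38160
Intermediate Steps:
Q = 5 (Q = 2 - (-3) = 2 - 1*(-3) = 2 + 3 = 5)
X(g) = 15 (X(g) = 3*5 = 15)
y = -10 (y = 5 - 1*15 = 5 - 15 = -10)
(2*(-53))*(y*((-4 - 5)*4)) = (2*(-53))*(-10*(-4 - 5)*4) = -(-1060)*(-9*4) = -(-1060)*(-36) = -106*360 = -38160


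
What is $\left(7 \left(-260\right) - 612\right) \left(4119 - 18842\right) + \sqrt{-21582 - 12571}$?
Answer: $35806336 + 7 i \sqrt{697} \approx 3.5806 \cdot 10^{7} + 184.81 i$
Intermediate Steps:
$\left(7 \left(-260\right) - 612\right) \left(4119 - 18842\right) + \sqrt{-21582 - 12571} = \left(-1820 - 612\right) \left(-14723\right) + \sqrt{-34153} = \left(-2432\right) \left(-14723\right) + 7 i \sqrt{697} = 35806336 + 7 i \sqrt{697}$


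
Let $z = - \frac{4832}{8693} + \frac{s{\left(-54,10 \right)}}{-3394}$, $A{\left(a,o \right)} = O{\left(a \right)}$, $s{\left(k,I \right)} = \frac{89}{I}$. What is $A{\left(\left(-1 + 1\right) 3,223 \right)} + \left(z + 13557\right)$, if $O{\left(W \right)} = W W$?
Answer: $\frac{3999698202183}{295040420} \approx 13556.0$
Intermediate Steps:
$O{\left(W \right)} = W^{2}$
$A{\left(a,o \right)} = a^{2}$
$z = - \frac{164771757}{295040420}$ ($z = - \frac{4832}{8693} + \frac{89 \cdot \frac{1}{10}}{-3394} = \left(-4832\right) \frac{1}{8693} + 89 \cdot \frac{1}{10} \left(- \frac{1}{3394}\right) = - \frac{4832}{8693} + \frac{89}{10} \left(- \frac{1}{3394}\right) = - \frac{4832}{8693} - \frac{89}{33940} = - \frac{164771757}{295040420} \approx -0.55847$)
$A{\left(\left(-1 + 1\right) 3,223 \right)} + \left(z + 13557\right) = \left(\left(-1 + 1\right) 3\right)^{2} + \left(- \frac{164771757}{295040420} + 13557\right) = \left(0 \cdot 3\right)^{2} + \frac{3999698202183}{295040420} = 0^{2} + \frac{3999698202183}{295040420} = 0 + \frac{3999698202183}{295040420} = \frac{3999698202183}{295040420}$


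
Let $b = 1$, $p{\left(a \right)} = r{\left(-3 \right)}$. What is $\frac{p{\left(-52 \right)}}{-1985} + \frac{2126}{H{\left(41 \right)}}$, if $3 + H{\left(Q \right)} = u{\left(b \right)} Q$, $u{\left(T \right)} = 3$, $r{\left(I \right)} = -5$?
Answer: $\frac{422071}{23820} \approx 17.719$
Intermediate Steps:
$p{\left(a \right)} = -5$
$H{\left(Q \right)} = -3 + 3 Q$
$\frac{p{\left(-52 \right)}}{-1985} + \frac{2126}{H{\left(41 \right)}} = - \frac{5}{-1985} + \frac{2126}{-3 + 3 \cdot 41} = \left(-5\right) \left(- \frac{1}{1985}\right) + \frac{2126}{-3 + 123} = \frac{1}{397} + \frac{2126}{120} = \frac{1}{397} + 2126 \cdot \frac{1}{120} = \frac{1}{397} + \frac{1063}{60} = \frac{422071}{23820}$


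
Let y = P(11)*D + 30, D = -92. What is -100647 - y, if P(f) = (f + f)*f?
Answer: -78413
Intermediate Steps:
P(f) = 2*f² (P(f) = (2*f)*f = 2*f²)
y = -22234 (y = (2*11²)*(-92) + 30 = (2*121)*(-92) + 30 = 242*(-92) + 30 = -22264 + 30 = -22234)
-100647 - y = -100647 - 1*(-22234) = -100647 + 22234 = -78413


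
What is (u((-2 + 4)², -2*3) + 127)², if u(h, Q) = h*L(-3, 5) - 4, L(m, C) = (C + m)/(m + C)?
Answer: 16129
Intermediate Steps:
L(m, C) = 1 (L(m, C) = (C + m)/(C + m) = 1)
u(h, Q) = -4 + h (u(h, Q) = h*1 - 4 = h - 4 = -4 + h)
(u((-2 + 4)², -2*3) + 127)² = ((-4 + (-2 + 4)²) + 127)² = ((-4 + 2²) + 127)² = ((-4 + 4) + 127)² = (0 + 127)² = 127² = 16129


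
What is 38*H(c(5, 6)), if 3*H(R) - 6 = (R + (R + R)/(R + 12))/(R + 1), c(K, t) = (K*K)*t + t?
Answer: 292562/3297 ≈ 88.736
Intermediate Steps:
c(K, t) = t + t*K**2 (c(K, t) = K**2*t + t = t*K**2 + t = t + t*K**2)
H(R) = 2 + (R + 2*R/(12 + R))/(3*(1 + R)) (H(R) = 2 + ((R + (R + R)/(R + 12))/(R + 1))/3 = 2 + ((R + (2*R)/(12 + R))/(1 + R))/3 = 2 + ((R + 2*R/(12 + R))/(1 + R))/3 = 2 + (R + 2*R/(12 + R))/(3*(1 + R)))
38*H(c(5, 6)) = 38*((72 + 7*(6*(1 + 5**2))**2 + 92*(6*(1 + 5**2)))/(3*(12 + (6*(1 + 5**2))**2 + 13*(6*(1 + 5**2))))) = 38*((72 + 7*(6*(1 + 25))**2 + 92*(6*(1 + 25)))/(3*(12 + (6*(1 + 25))**2 + 13*(6*(1 + 25))))) = 38*((72 + 7*(6*26)**2 + 92*(6*26))/(3*(12 + (6*26)**2 + 13*(6*26)))) = 38*((72 + 7*156**2 + 92*156)/(3*(12 + 156**2 + 13*156))) = 38*((72 + 7*24336 + 14352)/(3*(12 + 24336 + 2028))) = 38*((1/3)*(72 + 170352 + 14352)/26376) = 38*((1/3)*(1/26376)*184776) = 38*(7699/3297) = 292562/3297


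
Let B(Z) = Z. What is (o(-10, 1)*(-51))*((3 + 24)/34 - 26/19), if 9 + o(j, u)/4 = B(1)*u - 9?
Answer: -37842/19 ≈ -1991.7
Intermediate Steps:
o(j, u) = -72 + 4*u (o(j, u) = -36 + 4*(1*u - 9) = -36 + 4*(u - 9) = -36 + 4*(-9 + u) = -36 + (-36 + 4*u) = -72 + 4*u)
(o(-10, 1)*(-51))*((3 + 24)/34 - 26/19) = ((-72 + 4*1)*(-51))*((3 + 24)/34 - 26/19) = ((-72 + 4)*(-51))*(27*(1/34) - 26*1/19) = (-68*(-51))*(27/34 - 26/19) = 3468*(-371/646) = -37842/19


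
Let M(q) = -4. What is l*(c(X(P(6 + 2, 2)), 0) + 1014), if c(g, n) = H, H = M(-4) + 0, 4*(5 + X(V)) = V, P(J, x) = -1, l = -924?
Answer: -933240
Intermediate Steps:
X(V) = -5 + V/4
H = -4 (H = -4 + 0 = -4)
c(g, n) = -4
l*(c(X(P(6 + 2, 2)), 0) + 1014) = -924*(-4 + 1014) = -924*1010 = -933240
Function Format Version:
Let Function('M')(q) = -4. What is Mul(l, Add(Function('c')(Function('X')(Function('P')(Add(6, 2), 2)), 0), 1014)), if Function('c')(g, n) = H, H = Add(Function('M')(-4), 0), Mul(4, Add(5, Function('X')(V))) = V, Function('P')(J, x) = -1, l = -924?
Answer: -933240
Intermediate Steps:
Function('X')(V) = Add(-5, Mul(Rational(1, 4), V))
H = -4 (H = Add(-4, 0) = -4)
Function('c')(g, n) = -4
Mul(l, Add(Function('c')(Function('X')(Function('P')(Add(6, 2), 2)), 0), 1014)) = Mul(-924, Add(-4, 1014)) = Mul(-924, 1010) = -933240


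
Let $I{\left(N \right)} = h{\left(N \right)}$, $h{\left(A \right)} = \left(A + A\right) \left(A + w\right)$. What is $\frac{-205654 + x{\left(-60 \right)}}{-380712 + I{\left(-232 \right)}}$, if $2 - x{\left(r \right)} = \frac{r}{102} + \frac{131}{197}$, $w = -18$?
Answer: $\frac{688728805}{886520488} \approx 0.77689$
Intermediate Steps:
$h{\left(A \right)} = 2 A \left(-18 + A\right)$ ($h{\left(A \right)} = \left(A + A\right) \left(A - 18\right) = 2 A \left(-18 + A\right)$)
$x{\left(r \right)} = \frac{263}{197} - \frac{r}{102}$ ($x{\left(r \right)} = 2 - \left(\frac{r}{102} + \frac{131}{197}\right) = 2 - \left(\frac{131}{197} + \frac{r}{102}\right) = \frac{263}{197} - \frac{r}{102}$)
$I{\left(N \right)} = 2 N \left(-18 + N\right)$
$\frac{-205654 + x{\left(-60 \right)}}{-380712 + I{\left(-232 \right)}} = \frac{-205654 + \left(\frac{263}{197} - - \frac{10}{17}\right)}{-380712 + 2 \left(-232\right) \left(-18 - 232\right)} = \frac{-205654 + \left(\frac{263}{197} + \frac{10}{17}\right)}{-380712 + 2 \left(-232\right) \left(-250\right)} = \frac{-205654 + \frac{6441}{3349}}{-380712 + 116000} = - \frac{688728805}{3349 \left(-264712\right)} = \left(- \frac{688728805}{3349}\right) \left(- \frac{1}{264712}\right) = \frac{688728805}{886520488}$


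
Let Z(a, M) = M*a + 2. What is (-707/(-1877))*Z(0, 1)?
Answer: 1414/1877 ≈ 0.75333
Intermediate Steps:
Z(a, M) = 2 + M*a
(-707/(-1877))*Z(0, 1) = (-707/(-1877))*(2 + 1*0) = (-707*(-1/1877))*(2 + 0) = (707/1877)*2 = 1414/1877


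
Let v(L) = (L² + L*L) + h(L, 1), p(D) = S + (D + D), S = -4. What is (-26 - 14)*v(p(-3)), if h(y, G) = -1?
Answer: -7960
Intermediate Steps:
p(D) = -4 + 2*D (p(D) = -4 + (D + D) = -4 + 2*D)
v(L) = -1 + 2*L² (v(L) = (L² + L*L) - 1 = (L² + L²) - 1 = 2*L² - 1 = -1 + 2*L²)
(-26 - 14)*v(p(-3)) = (-26 - 14)*(-1 + 2*(-4 + 2*(-3))²) = -40*(-1 + 2*(-4 - 6)²) = -40*(-1 + 2*(-10)²) = -40*(-1 + 2*100) = -40*(-1 + 200) = -40*199 = -7960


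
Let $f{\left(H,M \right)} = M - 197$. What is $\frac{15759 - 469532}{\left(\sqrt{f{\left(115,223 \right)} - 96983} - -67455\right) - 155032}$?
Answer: $\frac{5677154003}{1095689698} + \frac{12251871 i \sqrt{133}}{7669827886} \approx 5.1814 + 0.018422 i$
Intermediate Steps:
$f{\left(H,M \right)} = -197 + M$
$\frac{15759 - 469532}{\left(\sqrt{f{\left(115,223 \right)} - 96983} - -67455\right) - 155032} = \frac{15759 - 469532}{\left(\sqrt{\left(-197 + 223\right) - 96983} - -67455\right) - 155032} = - \frac{453773}{\left(\sqrt{26 - 96983} + 67455\right) - 155032} = - \frac{453773}{\left(\sqrt{-96957} + 67455\right) - 155032} = - \frac{453773}{\left(27 i \sqrt{133} + 67455\right) - 155032} = - \frac{453773}{\left(67455 + 27 i \sqrt{133}\right) - 155032} = - \frac{453773}{-87577 + 27 i \sqrt{133}}$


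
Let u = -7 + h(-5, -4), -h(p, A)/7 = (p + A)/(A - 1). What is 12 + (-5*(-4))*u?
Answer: -380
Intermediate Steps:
h(p, A) = -7*(A + p)/(-1 + A) (h(p, A) = -7*(p + A)/(A - 1) = -7*(A + p)/(-1 + A))
u = -98/5 (u = -7 + 7*(-1*(-4) - 1*(-5))/(-1 - 4) = -7 + 7*(4 + 5)/(-5) = -7 + 7*(-⅕)*9 = -7 - 63/5 = -98/5 ≈ -19.600)
12 + (-5*(-4))*u = 12 - 5*(-4)*(-98/5) = 12 + 20*(-98/5) = 12 - 392 = -380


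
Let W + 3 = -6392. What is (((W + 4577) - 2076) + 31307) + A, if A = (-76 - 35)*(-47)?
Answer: 32630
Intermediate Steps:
W = -6395 (W = -3 - 6392 = -6395)
A = 5217 (A = -111*(-47) = 5217)
(((W + 4577) - 2076) + 31307) + A = (((-6395 + 4577) - 2076) + 31307) + 5217 = ((-1818 - 2076) + 31307) + 5217 = (-3894 + 31307) + 5217 = 27413 + 5217 = 32630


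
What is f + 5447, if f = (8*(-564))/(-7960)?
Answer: 5420329/995 ≈ 5447.6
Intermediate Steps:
f = 564/995 (f = -4512*(-1/7960) = 564/995 ≈ 0.56683)
f + 5447 = 564/995 + 5447 = 5420329/995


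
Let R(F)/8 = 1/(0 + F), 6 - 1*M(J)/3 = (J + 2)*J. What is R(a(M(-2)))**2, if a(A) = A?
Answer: 16/81 ≈ 0.19753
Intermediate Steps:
M(J) = 18 - 3*J*(2 + J) (M(J) = 18 - 3*(J + 2)*J = 18 - 3*(2 + J)*J = 18 - 3*J*(2 + J))
R(F) = 8/F (R(F) = 8/(0 + F) = 8/F)
R(a(M(-2)))**2 = (8/(18 - 6*(-2) - 3*(-2)**2))**2 = (8/(18 + 12 - 3*4))**2 = (8/(18 + 12 - 12))**2 = (8/18)**2 = (8*(1/18))**2 = (4/9)**2 = 16/81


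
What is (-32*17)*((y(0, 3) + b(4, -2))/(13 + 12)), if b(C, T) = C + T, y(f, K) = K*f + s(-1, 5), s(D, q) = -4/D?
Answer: -3264/25 ≈ -130.56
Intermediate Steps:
y(f, K) = 4 + K*f (y(f, K) = K*f - 4/(-1) = K*f - 4*(-1) = K*f + 4 = 4 + K*f)
(-32*17)*((y(0, 3) + b(4, -2))/(13 + 12)) = (-32*17)*(((4 + 3*0) + (4 - 2))/(13 + 12)) = -544*((4 + 0) + 2)/25 = -544*(4 + 2)/25 = -3264/25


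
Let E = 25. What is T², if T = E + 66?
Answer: 8281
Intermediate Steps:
T = 91 (T = 25 + 66 = 91)
T² = 91² = 8281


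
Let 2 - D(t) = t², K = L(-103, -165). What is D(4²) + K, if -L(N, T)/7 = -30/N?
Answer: -26372/103 ≈ -256.04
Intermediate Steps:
L(N, T) = 210/N (L(N, T) = -(-210)/N = 210/N)
K = -210/103 (K = 210/(-103) = 210*(-1/103) = -210/103 ≈ -2.0388)
D(t) = 2 - t²
D(4²) + K = (2 - (4²)²) - 210/103 = (2 - 1*16²) - 210/103 = (2 - 1*256) - 210/103 = (2 - 256) - 210/103 = -254 - 210/103 = -26372/103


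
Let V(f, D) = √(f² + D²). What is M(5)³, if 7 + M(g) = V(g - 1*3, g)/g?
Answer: -9184/25 + 3704*√29/125 ≈ -207.79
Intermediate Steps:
V(f, D) = √(D² + f²)
M(g) = -7 + √(g² + (-3 + g)²)/g (M(g) = -7 + √(g² + (g - 1*3)²)/g = -7 + √(g² + (g - 3)²)/g = -7 + √(g² + (-3 + g)²)/g)
M(5)³ = (-7 + √(5² + (-3 + 5)²)/5)³ = (-7 + √(25 + 2²)/5)³ = (-7 + √(25 + 4)/5)³ = (-7 + √29/5)³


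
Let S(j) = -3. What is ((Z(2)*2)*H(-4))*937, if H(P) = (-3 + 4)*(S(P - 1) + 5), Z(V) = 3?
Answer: 11244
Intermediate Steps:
H(P) = 2 (H(P) = (-3 + 4)*(-3 + 5) = 1*2 = 2)
((Z(2)*2)*H(-4))*937 = ((3*2)*2)*937 = (6*2)*937 = 12*937 = 11244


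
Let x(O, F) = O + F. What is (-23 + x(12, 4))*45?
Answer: -315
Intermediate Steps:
x(O, F) = F + O
(-23 + x(12, 4))*45 = (-23 + (4 + 12))*45 = (-23 + 16)*45 = -7*45 = -315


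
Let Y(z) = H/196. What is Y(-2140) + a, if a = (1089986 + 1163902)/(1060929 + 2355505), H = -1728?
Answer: -97532784/11957519 ≈ -8.1566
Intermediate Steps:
a = 160992/244031 (a = 2253888/3416434 = 2253888*(1/3416434) = 160992/244031 ≈ 0.65972)
Y(z) = -432/49 (Y(z) = -1728/196 = -1728*1/196 = -432/49)
Y(-2140) + a = -432/49 + 160992/244031 = -97532784/11957519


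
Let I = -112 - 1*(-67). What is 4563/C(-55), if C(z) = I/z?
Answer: 5577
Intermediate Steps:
I = -45 (I = -112 + 67 = -45)
C(z) = -45/z
4563/C(-55) = 4563/((-45/(-55))) = 4563/((-45*(-1/55))) = 4563/(9/11) = 4563*(11/9) = 5577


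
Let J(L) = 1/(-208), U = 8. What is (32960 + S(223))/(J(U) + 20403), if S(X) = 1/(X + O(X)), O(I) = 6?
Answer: 1569950928/971835467 ≈ 1.6154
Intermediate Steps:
J(L) = -1/208
S(X) = 1/(6 + X) (S(X) = 1/(X + 6) = 1/(6 + X))
(32960 + S(223))/(J(U) + 20403) = (32960 + 1/(6 + 223))/(-1/208 + 20403) = (32960 + 1/229)/(4243823/208) = (32960 + 1/229)*(208/4243823) = (7547841/229)*(208/4243823) = 1569950928/971835467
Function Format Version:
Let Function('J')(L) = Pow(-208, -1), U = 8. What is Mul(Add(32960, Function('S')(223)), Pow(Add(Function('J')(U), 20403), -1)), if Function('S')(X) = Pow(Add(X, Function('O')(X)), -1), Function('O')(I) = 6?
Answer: Rational(1569950928, 971835467) ≈ 1.6154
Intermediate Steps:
Function('J')(L) = Rational(-1, 208)
Function('S')(X) = Pow(Add(6, X), -1) (Function('S')(X) = Pow(Add(X, 6), -1) = Pow(Add(6, X), -1))
Mul(Add(32960, Function('S')(223)), Pow(Add(Function('J')(U), 20403), -1)) = Mul(Add(32960, Pow(Add(6, 223), -1)), Pow(Add(Rational(-1, 208), 20403), -1)) = Mul(Add(32960, Pow(229, -1)), Pow(Rational(4243823, 208), -1)) = Mul(Add(32960, Rational(1, 229)), Rational(208, 4243823)) = Mul(Rational(7547841, 229), Rational(208, 4243823)) = Rational(1569950928, 971835467)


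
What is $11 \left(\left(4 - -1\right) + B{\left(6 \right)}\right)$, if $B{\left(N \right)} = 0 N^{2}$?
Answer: $55$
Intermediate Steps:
$B{\left(N \right)} = 0$
$11 \left(\left(4 - -1\right) + B{\left(6 \right)}\right) = 11 \left(\left(4 - -1\right) + 0\right) = 11 \left(\left(4 + 1\right) + 0\right) = 11 \left(5 + 0\right) = 11 \cdot 5 = 55$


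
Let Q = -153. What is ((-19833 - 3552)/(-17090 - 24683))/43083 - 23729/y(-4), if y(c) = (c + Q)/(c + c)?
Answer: -113880605301281/94184622321 ≈ -1209.1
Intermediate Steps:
y(c) = (-153 + c)/(2*c) (y(c) = (c - 153)/(c + c) = (-153 + c)/((2*c)) = (-153 + c)*(1/(2*c)) = (-153 + c)/(2*c))
((-19833 - 3552)/(-17090 - 24683))/43083 - 23729/y(-4) = ((-19833 - 3552)/(-17090 - 24683))/43083 - 23729*(-8/(-153 - 4)) = -23385/(-41773)*(1/43083) - 23729/((½)*(-¼)*(-157)) = -23385*(-1/41773)*(1/43083) - 23729/157/8 = (23385/41773)*(1/43083) - 23729*8/157 = 7795/599902053 - 189832/157 = -113880605301281/94184622321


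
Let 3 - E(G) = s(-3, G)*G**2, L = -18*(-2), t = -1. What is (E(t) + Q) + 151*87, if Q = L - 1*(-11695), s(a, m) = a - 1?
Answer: 24875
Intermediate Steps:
s(a, m) = -1 + a
L = 36
E(G) = 3 + 4*G**2 (E(G) = 3 - (-1 - 3)*G**2 = 3 - (-4)*G**2 = 3 + 4*G**2)
Q = 11731 (Q = 36 - 1*(-11695) = 36 + 11695 = 11731)
(E(t) + Q) + 151*87 = ((3 + 4*(-1)**2) + 11731) + 151*87 = ((3 + 4*1) + 11731) + 13137 = ((3 + 4) + 11731) + 13137 = (7 + 11731) + 13137 = 11738 + 13137 = 24875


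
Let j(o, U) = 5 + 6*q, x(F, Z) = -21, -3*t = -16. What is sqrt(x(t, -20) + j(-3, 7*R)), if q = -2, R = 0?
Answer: 2*I*sqrt(7) ≈ 5.2915*I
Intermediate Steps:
t = 16/3 (t = -1/3*(-16) = 16/3 ≈ 5.3333)
j(o, U) = -7 (j(o, U) = 5 + 6*(-2) = 5 - 12 = -7)
sqrt(x(t, -20) + j(-3, 7*R)) = sqrt(-21 - 7) = sqrt(-28) = 2*I*sqrt(7)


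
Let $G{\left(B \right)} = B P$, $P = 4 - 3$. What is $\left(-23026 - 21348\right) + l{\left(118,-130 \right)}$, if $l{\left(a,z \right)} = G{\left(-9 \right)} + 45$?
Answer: $-44338$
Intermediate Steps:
$P = 1$
$G{\left(B \right)} = B$ ($G{\left(B \right)} = B 1 = B$)
$l{\left(a,z \right)} = 36$ ($l{\left(a,z \right)} = -9 + 45 = 36$)
$\left(-23026 - 21348\right) + l{\left(118,-130 \right)} = \left(-23026 - 21348\right) + 36 = -44374 + 36 = -44338$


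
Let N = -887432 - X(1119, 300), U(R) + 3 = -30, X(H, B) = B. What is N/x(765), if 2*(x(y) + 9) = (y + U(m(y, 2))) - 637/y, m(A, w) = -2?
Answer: -1358229960/545573 ≈ -2489.5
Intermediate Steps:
U(R) = -33 (U(R) = -3 - 30 = -33)
x(y) = -51/2 + y/2 - 637/(2*y) (x(y) = -9 + ((y - 33) - 637/y)/2 = -9 + ((-33 + y) - 637/y)/2 = -9 + (-33 + y - 637/y)/2 = -9 + (-33/2 + y/2 - 637/(2*y)) = -51/2 + y/2 - 637/(2*y))
N = -887732 (N = -887432 - 1*300 = -887432 - 300 = -887732)
N/x(765) = -887732*1530/(-637 - 1*765*(51 - 1*765)) = -887732*1530/(-637 - 1*765*(51 - 765)) = -887732*1530/(-637 - 1*765*(-714)) = -887732*1530/(-637 + 546210) = -887732/((½)*(1/765)*545573) = -887732/545573/1530 = -887732*1530/545573 = -1358229960/545573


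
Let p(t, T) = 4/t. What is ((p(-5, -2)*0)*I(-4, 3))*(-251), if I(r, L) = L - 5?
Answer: 0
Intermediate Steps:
I(r, L) = -5 + L
((p(-5, -2)*0)*I(-4, 3))*(-251) = (((4/(-5))*0)*(-5 + 3))*(-251) = (((4*(-⅕))*0)*(-2))*(-251) = (-⅘*0*(-2))*(-251) = (0*(-2))*(-251) = 0*(-251) = 0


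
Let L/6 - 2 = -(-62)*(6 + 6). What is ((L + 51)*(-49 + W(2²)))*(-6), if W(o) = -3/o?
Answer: 2702619/2 ≈ 1.3513e+6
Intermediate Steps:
L = 4476 (L = 12 + 6*(-(-62)*(6 + 6)) = 12 + 6*(-(-62)*12) = 12 + 6*(-62*(-12)) = 12 + 6*744 = 12 + 4464 = 4476)
((L + 51)*(-49 + W(2²)))*(-6) = ((4476 + 51)*(-49 - 3/(2²)))*(-6) = (4527*(-49 - 3/4))*(-6) = (4527*(-49 - 3*¼))*(-6) = (4527*(-49 - ¾))*(-6) = (4527*(-199/4))*(-6) = -900873/4*(-6) = 2702619/2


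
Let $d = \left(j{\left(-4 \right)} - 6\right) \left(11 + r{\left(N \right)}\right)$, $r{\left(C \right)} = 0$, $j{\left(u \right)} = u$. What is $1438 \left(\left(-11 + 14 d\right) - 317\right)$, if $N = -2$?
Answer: $-2686184$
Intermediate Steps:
$d = -110$ ($d = \left(-4 - 6\right) \left(11 + 0\right) = \left(-4 - 6\right) 11 = \left(-10\right) 11 = -110$)
$1438 \left(\left(-11 + 14 d\right) - 317\right) = 1438 \left(\left(-11 + 14 \left(-110\right)\right) - 317\right) = 1438 \left(\left(-11 - 1540\right) - 317\right) = 1438 \left(-1551 - 317\right) = 1438 \left(-1868\right) = -2686184$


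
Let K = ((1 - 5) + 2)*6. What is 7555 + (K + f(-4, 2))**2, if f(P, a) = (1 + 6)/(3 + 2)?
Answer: 191684/25 ≈ 7667.4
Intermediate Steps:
K = -12 (K = (-4 + 2)*6 = -2*6 = -12)
f(P, a) = 7/5
7555 + (K + f(-4, 2))**2 = 7555 + (-12 + 7/5)**2 = 7555 + (-53/5)**2 = 7555 + 2809/25 = 191684/25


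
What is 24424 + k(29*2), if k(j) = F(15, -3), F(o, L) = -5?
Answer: 24419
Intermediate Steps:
k(j) = -5
24424 + k(29*2) = 24424 - 5 = 24419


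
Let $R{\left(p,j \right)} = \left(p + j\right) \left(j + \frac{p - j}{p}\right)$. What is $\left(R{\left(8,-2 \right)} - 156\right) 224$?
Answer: $-35952$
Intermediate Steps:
$R{\left(p,j \right)} = \left(j + p\right) \left(j + \frac{p - j}{p}\right)$
$\left(R{\left(8,-2 \right)} - 156\right) 224 = \left(\left(8 + \left(-2\right)^{2} - 16 - \frac{\left(-2\right)^{2}}{8}\right) - 156\right) 224 = \left(\left(8 + 4 - 16 - 4 \cdot \frac{1}{8}\right) - 156\right) 224 = \left(\left(8 + 4 - 16 - \frac{1}{2}\right) - 156\right) 224 = \left(- \frac{9}{2} - 156\right) 224 = \left(- \frac{321}{2}\right) 224 = -35952$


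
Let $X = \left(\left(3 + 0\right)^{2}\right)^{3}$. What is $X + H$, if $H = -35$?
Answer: $694$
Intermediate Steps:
$X = 729$ ($X = \left(3^{2}\right)^{3} = 9^{3} = 729$)
$X + H = 729 - 35 = 694$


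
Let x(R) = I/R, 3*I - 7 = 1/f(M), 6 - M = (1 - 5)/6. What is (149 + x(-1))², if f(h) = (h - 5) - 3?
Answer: 3108169/144 ≈ 21585.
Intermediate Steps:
M = 20/3 (M = 6 - (1 - 5)/6 = 6 - (-4)/6 = 6 - 1*(-⅔) = 6 + ⅔ = 20/3 ≈ 6.6667)
f(h) = -8 + h (f(h) = (-5 + h) - 3 = -8 + h)
I = 25/12 (I = 7/3 + 1/(3*(-8 + 20/3)) = 7/3 + 1/(3*(-4/3)) = 7/3 + (⅓)*(-¾) = 7/3 - ¼ = 25/12 ≈ 2.0833)
x(R) = 25/(12*R)
(149 + x(-1))² = (149 + (25/12)/(-1))² = (149 + (25/12)*(-1))² = (149 - 25/12)² = (1763/12)² = 3108169/144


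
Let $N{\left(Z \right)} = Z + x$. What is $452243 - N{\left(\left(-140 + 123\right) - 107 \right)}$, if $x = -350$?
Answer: $452717$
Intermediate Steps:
$N{\left(Z \right)} = -350 + Z$ ($N{\left(Z \right)} = Z - 350 = -350 + Z$)
$452243 - N{\left(\left(-140 + 123\right) - 107 \right)} = 452243 - \left(-350 + \left(\left(-140 + 123\right) - 107\right)\right) = 452243 - \left(-350 - 124\right) = 452243 - -474 = 452243 + 474 = 452717$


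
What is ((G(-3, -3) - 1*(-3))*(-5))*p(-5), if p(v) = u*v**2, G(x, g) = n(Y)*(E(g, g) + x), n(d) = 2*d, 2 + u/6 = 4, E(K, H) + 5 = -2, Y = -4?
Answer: -124500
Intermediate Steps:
E(K, H) = -7 (E(K, H) = -5 - 2 = -7)
u = 12 (u = -12 + 6*4 = -12 + 24 = 12)
G(x, g) = 56 - 8*x (G(x, g) = (2*(-4))*(-7 + x) = -8*(-7 + x) = 56 - 8*x)
p(v) = 12*v**2
((G(-3, -3) - 1*(-3))*(-5))*p(-5) = (((56 - 8*(-3)) - 1*(-3))*(-5))*(12*(-5)**2) = (((56 + 24) + 3)*(-5))*(12*25) = ((80 + 3)*(-5))*300 = (83*(-5))*300 = -415*300 = -124500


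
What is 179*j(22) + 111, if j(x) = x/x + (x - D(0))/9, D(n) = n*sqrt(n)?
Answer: 6548/9 ≈ 727.56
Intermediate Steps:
D(n) = n**(3/2)
j(x) = 1 + x/9 (j(x) = x/x + (x - 0**(3/2))/9 = 1 + (x - 1*0)*(1/9) = 1 + (x + 0)*(1/9) = 1 + x*(1/9) = 1 + x/9)
179*j(22) + 111 = 179*(1 + (1/9)*22) + 111 = 179*(1 + 22/9) + 111 = 179*(31/9) + 111 = 5549/9 + 111 = 6548/9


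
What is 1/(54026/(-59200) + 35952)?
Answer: 29600/1064152187 ≈ 2.7816e-5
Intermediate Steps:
1/(54026/(-59200) + 35952) = 1/(54026*(-1/59200) + 35952) = 1/(-27013/29600 + 35952) = 1/(1064152187/29600) = 29600/1064152187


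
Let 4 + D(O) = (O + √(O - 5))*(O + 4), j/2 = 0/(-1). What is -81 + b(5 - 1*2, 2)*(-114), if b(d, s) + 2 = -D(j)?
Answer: -309 + 456*I*√5 ≈ -309.0 + 1019.6*I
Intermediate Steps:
j = 0 (j = 2*(0/(-1)) = 2*(0*(-1)) = 2*0 = 0)
D(O) = -4 + (4 + O)*(O + √(-5 + O)) (D(O) = -4 + (O + √(O - 5))*(O + 4) = -4 + (O + √(-5 + O))*(4 + O) = -4 + (4 + O)*(O + √(-5 + O)))
b(d, s) = 2 - 4*I*√5 (b(d, s) = -2 - (-4 + 0² + 4*0 + 4*√(-5 + 0) + 0*√(-5 + 0)) = -2 - (-4 + 0 + 0 + 4*√(-5) + 0*√(-5)) = -2 - (-4 + 0 + 0 + 4*(I*√5) + 0*(I*√5)) = -2 - (-4 + 0 + 0 + 4*I*√5 + 0) = -2 - (-4 + 4*I*√5) = -2 + (4 - 4*I*√5) = 2 - 4*I*√5)
-81 + b(5 - 1*2, 2)*(-114) = -81 + (2 - 4*I*√5)*(-114) = -81 + (-228 + 456*I*√5) = -309 + 456*I*√5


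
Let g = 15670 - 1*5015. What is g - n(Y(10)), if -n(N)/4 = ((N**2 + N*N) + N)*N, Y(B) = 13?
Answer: 28907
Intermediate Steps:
g = 10655 (g = 15670 - 5015 = 10655)
n(N) = -4*N*(N + 2*N**2) (n(N) = -4*((N**2 + N*N) + N)*N = -4*((N**2 + N**2) + N)*N = -4*(2*N**2 + N)*N = -4*(N + 2*N**2)*N = -4*N*(N + 2*N**2))
g - n(Y(10)) = 10655 - 13**2*(-4 - 8*13) = 10655 - 169*(-4 - 104) = 10655 - 169*(-108) = 10655 - 1*(-18252) = 10655 + 18252 = 28907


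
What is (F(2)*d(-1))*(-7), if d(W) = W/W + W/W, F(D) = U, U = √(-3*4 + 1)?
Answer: -14*I*√11 ≈ -46.433*I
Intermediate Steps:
U = I*√11 (U = √(-12 + 1) = √(-11) = I*√11 ≈ 3.3166*I)
F(D) = I*√11
d(W) = 2 (d(W) = 1 + 1 = 2)
(F(2)*d(-1))*(-7) = ((I*√11)*2)*(-7) = (2*I*√11)*(-7) = -14*I*√11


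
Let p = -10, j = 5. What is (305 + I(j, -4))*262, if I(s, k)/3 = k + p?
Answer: 68906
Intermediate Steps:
I(s, k) = -30 + 3*k (I(s, k) = 3*(k - 10) = 3*(-10 + k) = -30 + 3*k)
(305 + I(j, -4))*262 = (305 + (-30 + 3*(-4)))*262 = (305 + (-30 - 12))*262 = (305 - 42)*262 = 263*262 = 68906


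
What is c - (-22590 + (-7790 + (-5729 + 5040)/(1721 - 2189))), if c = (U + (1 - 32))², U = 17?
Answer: 1100683/36 ≈ 30575.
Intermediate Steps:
c = 196 (c = (17 + (1 - 32))² = (17 - 31)² = (-14)² = 196)
c - (-22590 + (-7790 + (-5729 + 5040)/(1721 - 2189))) = 196 - (-22590 + (-7790 + (-5729 + 5040)/(1721 - 2189))) = 196 - (-22590 + (-7790 - 689/(-468))) = 196 - (-22590 + (-7790 - 689*(-1/468))) = 196 - (-22590 + (-7790 + 53/36)) = 196 - (-22590 - 280387/36) = 196 - 1*(-1093627/36) = 196 + 1093627/36 = 1100683/36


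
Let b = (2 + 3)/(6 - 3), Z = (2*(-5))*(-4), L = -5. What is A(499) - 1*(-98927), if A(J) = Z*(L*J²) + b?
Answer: -149103814/3 ≈ -4.9701e+7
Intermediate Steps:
Z = 40 (Z = -10*(-4) = 40)
b = 5/3 ≈ 1.6667
A(J) = 5/3 - 200*J² (A(J) = 40*(-5*J²) + 5/3 = -200*J² + 5/3 = 5/3 - 200*J²)
A(499) - 1*(-98927) = (5/3 - 200*499²) - 1*(-98927) = (5/3 - 200*249001) + 98927 = (5/3 - 49800200) + 98927 = -149400595/3 + 98927 = -149103814/3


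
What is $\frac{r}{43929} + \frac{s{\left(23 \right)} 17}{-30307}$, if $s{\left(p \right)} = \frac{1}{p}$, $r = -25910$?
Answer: $- \frac{18061597303}{30621192669} \approx -0.58984$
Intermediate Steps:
$\frac{r}{43929} + \frac{s{\left(23 \right)} 17}{-30307} = - \frac{25910}{43929} + \frac{\frac{1}{23} \cdot 17}{-30307} = \left(-25910\right) \frac{1}{43929} + \frac{1}{23} \cdot 17 \left(- \frac{1}{30307}\right) = - \frac{25910}{43929} + \frac{17}{23} \left(- \frac{1}{30307}\right) = - \frac{25910}{43929} - \frac{17}{697061} = - \frac{18061597303}{30621192669}$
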